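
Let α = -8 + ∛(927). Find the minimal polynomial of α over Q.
m_α(x) = x^3 + 24x^2 + 192x - 415

Set β = α + 8 = ∛(927), so β^3 = 927. Then (α + 8)^3 - 927 = 0, i.e. α is a root of g(x) = (x + 8)^3 - 927 = x^3 + 24x^2 + 192x - 415. Since g(x) = h(x + 8) where h(x) = x^3 - 927, and h is irreducible over Q (because 927 is not a perfect cube, so h has no rational root, and a monic cubic with no rational root is irreducible), g is also irreducible (irreducibility is preserved under the substitution x → x + 8). Hence m_α(x) = x^3 + 24x^2 + 192x - 415.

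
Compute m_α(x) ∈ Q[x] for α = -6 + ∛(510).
m_α(x) = x^3 + 18x^2 + 108x - 294

Set β = α + 6 = ∛(510), so β^3 = 510. Then (α + 6)^3 - 510 = 0, i.e. α is a root of g(x) = (x + 6)^3 - 510 = x^3 + 18x^2 + 108x - 294. Since g(x) = h(x + 6) where h(x) = x^3 - 510, and h is irreducible over Q (because 510 is not a perfect cube, so h has no rational root, and a monic cubic with no rational root is irreducible), g is also irreducible (irreducibility is preserved under the substitution x → x + 6). Hence m_α(x) = x^3 + 18x^2 + 108x - 294.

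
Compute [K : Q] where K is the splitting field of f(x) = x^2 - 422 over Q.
[K : Q] = 2

f(x) = x^2 - 422 factors as (x - √422)(x + √422). The splitting field is K = Q(√422). Since 422 is squarefree and > 1, it is not a perfect square, so x^2 - 422 is irreducible over Q and [Q(√422) : Q] = 2. Hence [K : Q] = 2.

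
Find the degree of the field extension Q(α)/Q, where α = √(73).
[Q(α):Q] = 2

[Q(α):Q] equals the degree of the minimal polynomial of α. Here α^2 = 73 and x^2 - 73 is irreducible (d = 73 is squarefree, ≠ 1, hence not a square), so deg(m_α) = 2. Thus [Q(α):Q] = 2.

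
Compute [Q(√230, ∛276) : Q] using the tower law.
[Q(√230, ∛276) : Q] = 6

Let L = Q(√230, ∛276). Since Q(√230) ⊂ L and [Q(√230):Q] = 2, the tower law gives 2 | [L:Q]. Likewise Q(∛276) ⊂ L with [Q(∛276):Q] = 3 (because 276 is not a perfect cube), so 3 | [L:Q]. As gcd(2,3) = 1, [L:Q] is divisible by 6. Conversely L is generated over Q by √230 and ∛276, so [L:Q] ≤ 2·3 = 6. Therefore [Q(√230, ∛276) : Q] = 6.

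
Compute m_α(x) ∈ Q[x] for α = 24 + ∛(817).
m_α(x) = x^3 - 72x^2 + 1728x - 14641

Set β = α - 24 = ∛(817), so β^3 = 817. Then (α - 24)^3 - 817 = 0, i.e. α is a root of g(x) = (x - 24)^3 - 817 = x^3 - 72x^2 + 1728x - 14641. Since g(x) = h(x - 24) where h(x) = x^3 - 817, and h is irreducible over Q (because 817 is not a perfect cube, so h has no rational root, and a monic cubic with no rational root is irreducible), g is also irreducible (irreducibility is preserved under the substitution x → x - 24). Hence m_α(x) = x^3 - 72x^2 + 1728x - 14641.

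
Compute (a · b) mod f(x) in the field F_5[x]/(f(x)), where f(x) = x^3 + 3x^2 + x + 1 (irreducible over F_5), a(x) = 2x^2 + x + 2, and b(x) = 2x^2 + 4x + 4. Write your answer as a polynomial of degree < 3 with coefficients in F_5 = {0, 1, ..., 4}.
a · b ≡ 3x^2 (mod f(x))

Multiply in F_5[x]: a(x)·b(x) = (2x^2 + x + 2)·(2x^2 + 4x + 4) = 4x^4 + x^2 + 2x + 3. This has degree ≥ 3, so divide by f(x) over F_5: 4x^4 + x^2 + 2x + 3 = (4x + 3)·(x^3 + 3x^2 + x + 1) + (3x^2). Hence a·b ≡ 3x^2 (mod f). (F_5[x]/(f) is a field with 5^3 = 125 elements since f is irreducible of degree 3.)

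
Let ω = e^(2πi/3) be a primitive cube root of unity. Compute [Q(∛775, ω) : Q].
[Q(∛775, ω) : Q] = 6

[Q(∛775):Q] = 3 (min poly x^3 - 775, irreducible since 775 is not a perfect cube). [Q(ω):Q] = 2 (min poly x^2 + x + 1). Since Q(∛775) ⊂ R and ω ∉ R, we have ω ∉ Q(∛775), so x^2 + x + 1 remains irreducible over Q(∛775) and [Q(∛775, ω) : Q(∛775)] = 2. By the tower law, [Q(∛775, ω) : Q] = 3 · 2 = 6. (In fact Q(∛775, ω) is the splitting field of x^3 - 775 over Q.)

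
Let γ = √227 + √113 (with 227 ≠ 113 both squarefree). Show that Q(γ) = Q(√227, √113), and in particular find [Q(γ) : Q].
[Q(γ) : Q] = 4 (equivalently, Q(γ) = Q(√227, √113))

Obviously Q(γ) ⊆ Q(√227, √113), and [Q(√227, √113):Q] = 4 (since 227, 113 are distinct squarefree integers > 1 with 25651 not a perfect square). To show equality we compute the minimal polynomial of γ. From γ = √227 + √113: γ^2 = 227 + 2√(25651) + 113 = 340 + 2√(25651), so γ^2 - 340 = 2√(25651); squaring, (γ^2 - 340)^2 = 4·25651, i.e. γ^4 - 680γ^2 + 115600 - 102604 = 0, i.e. γ^4 - 680γ^2 + 12996 = 0. So γ is a root of x^4 - 680x^2 + 12996. This polynomial is irreducible over Q: it has no rational root (each ±√227 ± √113 is irrational), and any factorization into two quadratics over Q would force √(25651) ∈ Q (pairing opposite roots) or √227, √113 ∈ Q (other pairings), all impossible. Hence [Q(γ):Q] = 4 = [Q(√227, √113):Q], so Q(γ) = Q(√227, √113).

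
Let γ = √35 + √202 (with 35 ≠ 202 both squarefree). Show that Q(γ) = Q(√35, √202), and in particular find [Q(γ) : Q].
[Q(γ) : Q] = 4 (equivalently, Q(γ) = Q(√35, √202))

Obviously Q(γ) ⊆ Q(√35, √202), and [Q(√35, √202):Q] = 4 (since 35, 202 are distinct squarefree integers > 1 with 7070 not a perfect square). To show equality we compute the minimal polynomial of γ. From γ = √35 + √202: γ^2 = 35 + 2√(7070) + 202 = 237 + 2√(7070), so γ^2 - 237 = 2√(7070); squaring, (γ^2 - 237)^2 = 4·7070, i.e. γ^4 - 474γ^2 + 56169 - 28280 = 0, i.e. γ^4 - 474γ^2 + 27889 = 0. So γ is a root of x^4 - 474x^2 + 27889. This polynomial is irreducible over Q: it has no rational root (each ±√35 ± √202 is irrational), and any factorization into two quadratics over Q would force √(7070) ∈ Q (pairing opposite roots) or √35, √202 ∈ Q (other pairings), all impossible. Hence [Q(γ):Q] = 4 = [Q(√35, √202):Q], so Q(γ) = Q(√35, √202).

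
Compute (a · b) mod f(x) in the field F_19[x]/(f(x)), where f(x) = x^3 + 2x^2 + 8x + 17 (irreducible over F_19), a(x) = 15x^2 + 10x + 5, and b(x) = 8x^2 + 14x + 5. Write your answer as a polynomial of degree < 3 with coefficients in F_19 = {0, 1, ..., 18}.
a · b ≡ 12x^2 + 17x + 11 (mod f(x))

Multiply in F_19[x]: a(x)·b(x) = (15x^2 + 10x + 5)·(8x^2 + 14x + 5) = 6x^4 + 5x^3 + 8x^2 + 6x + 6. This has degree ≥ 3, so divide by f(x) over F_19: 6x^4 + 5x^3 + 8x^2 + 6x + 6 = (6x + 12)·(x^3 + 2x^2 + 8x + 17) + (12x^2 + 17x + 11). Hence a·b ≡ 12x^2 + 17x + 11 (mod f). (F_19[x]/(f) is a field with 19^3 = 6859 elements since f is irreducible of degree 3.)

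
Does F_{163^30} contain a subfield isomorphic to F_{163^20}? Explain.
No: F_{163^20} is not a subfield of F_{163^30}

F_{p^m} embeds in F_{p^n} iff m | n. Here 20 ∤ 30 (since 30 = 1·20 + 10 with remainder 10 ≠ 0), so F_{163^20} is not a subfield of F_{163^30}. Equivalently: if it were, the tower law would give 20 = [F_{163^20}:F_163] dividing [F_{163^30}:F_163] = 30, contradiction.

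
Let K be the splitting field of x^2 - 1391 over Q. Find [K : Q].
[K : Q] = 2

f(x) = x^2 - 1391 factors as (x - √1391)(x + √1391). The splitting field is K = Q(√1391). Since 1391 is squarefree and > 1, it is not a perfect square, so x^2 - 1391 is irreducible over Q and [Q(√1391) : Q] = 2. Hence [K : Q] = 2.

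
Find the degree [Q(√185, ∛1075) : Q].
[Q(√185, ∛1075) : Q] = 6

Let L = Q(√185, ∛1075). Since Q(√185) ⊂ L and [Q(√185):Q] = 2, the tower law gives 2 | [L:Q]. Likewise Q(∛1075) ⊂ L with [Q(∛1075):Q] = 3 (because 1075 is not a perfect cube), so 3 | [L:Q]. As gcd(2,3) = 1, [L:Q] is divisible by 6. Conversely L is generated over Q by √185 and ∛1075, so [L:Q] ≤ 2·3 = 6. Therefore [Q(√185, ∛1075) : Q] = 6.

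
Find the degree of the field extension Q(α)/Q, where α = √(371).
[Q(α):Q] = 2

[Q(α):Q] equals the degree of the minimal polynomial of α. Here α^2 = 371 and x^2 - 371 is irreducible (d = 371 is squarefree, ≠ 1, hence not a square), so deg(m_α) = 2. Thus [Q(α):Q] = 2.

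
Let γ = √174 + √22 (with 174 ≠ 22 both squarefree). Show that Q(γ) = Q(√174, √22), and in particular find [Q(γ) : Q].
[Q(γ) : Q] = 4 (equivalently, Q(γ) = Q(√174, √22))

Obviously Q(γ) ⊆ Q(√174, √22), and [Q(√174, √22):Q] = 4 (since 174, 22 are distinct squarefree integers > 1 with 3828 not a perfect square). To show equality we compute the minimal polynomial of γ. From γ = √174 + √22: γ^2 = 174 + 2√(3828) + 22 = 196 + 2√(3828), so γ^2 - 196 = 2√(3828); squaring, (γ^2 - 196)^2 = 4·3828, i.e. γ^4 - 392γ^2 + 38416 - 15312 = 0, i.e. γ^4 - 392γ^2 + 23104 = 0. So γ is a root of x^4 - 392x^2 + 23104. This polynomial is irreducible over Q: it has no rational root (each ±√174 ± √22 is irrational), and any factorization into two quadratics over Q would force √(3828) ∈ Q (pairing opposite roots) or √174, √22 ∈ Q (other pairings), all impossible. Hence [Q(γ):Q] = 4 = [Q(√174, √22):Q], so Q(γ) = Q(√174, √22).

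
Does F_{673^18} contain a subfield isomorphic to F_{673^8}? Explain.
No: F_{673^8} is not a subfield of F_{673^18}

F_{p^m} embeds in F_{p^n} iff m | n. Here 8 ∤ 18 (since 18 = 2·8 + 2 with remainder 2 ≠ 0), so F_{673^8} is not a subfield of F_{673^18}. Equivalently: if it were, the tower law would give 8 = [F_{673^8}:F_673] dividing [F_{673^18}:F_673] = 18, contradiction.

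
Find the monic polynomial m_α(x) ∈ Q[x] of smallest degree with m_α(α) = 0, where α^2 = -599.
m_α(x) = x^2 + 599

α satisfies α^2 + 599 = 0, so x^2 + 599 annihilates α. Since d = -599 is squarefree and ≠ 1, it is not a perfect square in Q, so x^2 + 599 has no rational root and is therefore irreducible over Q (a degree-2 polynomial over a field is irreducible iff it has no root). Hence m_α(x) = x^2 + 599.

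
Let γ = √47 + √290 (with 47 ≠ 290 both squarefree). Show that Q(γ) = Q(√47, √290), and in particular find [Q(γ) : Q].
[Q(γ) : Q] = 4 (equivalently, Q(γ) = Q(√47, √290))

Obviously Q(γ) ⊆ Q(√47, √290), and [Q(√47, √290):Q] = 4 (since 47, 290 are distinct squarefree integers > 1 with 13630 not a perfect square). To show equality we compute the minimal polynomial of γ. From γ = √47 + √290: γ^2 = 47 + 2√(13630) + 290 = 337 + 2√(13630), so γ^2 - 337 = 2√(13630); squaring, (γ^2 - 337)^2 = 4·13630, i.e. γ^4 - 674γ^2 + 113569 - 54520 = 0, i.e. γ^4 - 674γ^2 + 59049 = 0. So γ is a root of x^4 - 674x^2 + 59049. This polynomial is irreducible over Q: it has no rational root (each ±√47 ± √290 is irrational), and any factorization into two quadratics over Q would force √(13630) ∈ Q (pairing opposite roots) or √47, √290 ∈ Q (other pairings), all impossible. Hence [Q(γ):Q] = 4 = [Q(√47, √290):Q], so Q(γ) = Q(√47, √290).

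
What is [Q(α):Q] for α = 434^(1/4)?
[Q(α):Q] = 4

α is a root of x^4 - 434. By Eisenstein's criterion at the prime p = 2 (which divides the constant term 434 but p^2 = 4 does not, since 434 is squarefree), x^4 - 434 is irreducible over Q. Hence [Q(α):Q] = 4.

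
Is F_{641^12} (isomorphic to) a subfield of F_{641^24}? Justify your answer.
Yes: F_{641^12} is a subfield of F_{641^24}

F_{p^m} embeds in F_{p^n} iff m | n (since F_{p^n} is the splitting field of x^(p^n) - x, and F_{p^m} ⊂ F_{p^n} forces p^n to be a power of p^m, i.e. m | n; conversely if m | n then every root of x^(p^m) - x is a root of x^(p^n) - x). Here 12 | 24 (since 24 = 2·12), so F_{641^12} is a subfield of F_{641^24}, and [F_{641^24} : F_{641^12}] = 24/12 = 2.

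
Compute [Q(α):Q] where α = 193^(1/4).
[Q(α):Q] = 4

α is a root of x^4 - 193. By Eisenstein's criterion at the prime p = 193 (which divides the constant term 193 but p^2 = 37249 does not, since 193 is squarefree), x^4 - 193 is irreducible over Q. Hence [Q(α):Q] = 4.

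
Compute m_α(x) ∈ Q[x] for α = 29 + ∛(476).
m_α(x) = x^3 - 87x^2 + 2523x - 24865

Set β = α - 29 = ∛(476), so β^3 = 476. Then (α - 29)^3 - 476 = 0, i.e. α is a root of g(x) = (x - 29)^3 - 476 = x^3 - 87x^2 + 2523x - 24865. Since g(x) = h(x - 29) where h(x) = x^3 - 476, and h is irreducible over Q (because 476 is not a perfect cube, so h has no rational root, and a monic cubic with no rational root is irreducible), g is also irreducible (irreducibility is preserved under the substitution x → x - 29). Hence m_α(x) = x^3 - 87x^2 + 2523x - 24865.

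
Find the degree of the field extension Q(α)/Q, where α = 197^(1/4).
[Q(α):Q] = 4

α is a root of x^4 - 197. By Eisenstein's criterion at the prime p = 197 (which divides the constant term 197 but p^2 = 38809 does not, since 197 is squarefree), x^4 - 197 is irreducible over Q. Hence [Q(α):Q] = 4.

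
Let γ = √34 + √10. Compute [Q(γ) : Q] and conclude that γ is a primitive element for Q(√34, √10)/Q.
[Q(γ) : Q] = 4 (equivalently, Q(γ) = Q(√34, √10))

Obviously Q(γ) ⊆ Q(√34, √10), and [Q(√34, √10):Q] = 4 (since 34, 10 are distinct squarefree integers > 1 with 340 not a perfect square). To show equality we compute the minimal polynomial of γ. From γ = √34 + √10: γ^2 = 34 + 2√(340) + 10 = 44 + 2√(340), so γ^2 - 44 = 2√(340); squaring, (γ^2 - 44)^2 = 4·340, i.e. γ^4 - 88γ^2 + 1936 - 1360 = 0, i.e. γ^4 - 88γ^2 + 576 = 0. So γ is a root of x^4 - 88x^2 + 576. This polynomial is irreducible over Q: it has no rational root (each ±√34 ± √10 is irrational), and any factorization into two quadratics over Q would force √(340) ∈ Q (pairing opposite roots) or √34, √10 ∈ Q (other pairings), all impossible. Hence [Q(γ):Q] = 4 = [Q(√34, √10):Q], so Q(γ) = Q(√34, √10).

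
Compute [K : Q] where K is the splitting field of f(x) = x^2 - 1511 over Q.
[K : Q] = 2

f(x) = x^2 - 1511 factors as (x - √1511)(x + √1511). The splitting field is K = Q(√1511). Since 1511 is squarefree and > 1, it is not a perfect square, so x^2 - 1511 is irreducible over Q and [Q(√1511) : Q] = 2. Hence [K : Q] = 2.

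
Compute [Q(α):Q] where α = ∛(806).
[Q(α):Q] = 3

The minimal polynomial of α is x^3 - 806, irreducible over Q since 806 is not a perfect cube (so x^3 - 806 has no rational root). Hence [Q(α):Q] = deg(m_α) = 3.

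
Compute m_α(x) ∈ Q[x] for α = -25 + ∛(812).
m_α(x) = x^3 + 75x^2 + 1875x + 14813

Set β = α + 25 = ∛(812), so β^3 = 812. Then (α + 25)^3 - 812 = 0, i.e. α is a root of g(x) = (x + 25)^3 - 812 = x^3 + 75x^2 + 1875x + 14813. Since g(x) = h(x + 25) where h(x) = x^3 - 812, and h is irreducible over Q (because 812 is not a perfect cube, so h has no rational root, and a monic cubic with no rational root is irreducible), g is also irreducible (irreducibility is preserved under the substitution x → x + 25). Hence m_α(x) = x^3 + 75x^2 + 1875x + 14813.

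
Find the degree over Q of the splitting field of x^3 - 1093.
[K : Q] = 6

The roots of x^3 - 1093 are ∛1093, ω∛1093, ω^2∛1093 where ω = e^(2πi/3) is a primitive cube root of unity, so K = Q(∛1093, ω). Now [Q(∛1093):Q] = 3 (since 1093 is not a perfect cube, x^3 - 1093 is irreducible) and [Q(ω):Q] = 2. Both 2 and 3 divide [K:Q], and [K:Q] ≤ 3·2 = 6, so [K:Q] = 6. (Equivalently: Q(∛1093) ⊂ R but ω ∉ R, so [K : Q(∛1093)] = 2.)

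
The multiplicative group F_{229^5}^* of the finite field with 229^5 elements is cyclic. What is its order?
|F_{229^5}^*| = 629763392148

F_{229^5} has 229^5 = 629763392149 elements; its multiplicative group consists of all nonzero elements, so |F_{229^5}^*| = 629763392149 - 1 = 629763392148. (It is cyclic since any finite subgroup of the multiplicative group of a field is cyclic.)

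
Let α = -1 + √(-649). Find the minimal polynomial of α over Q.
m_α(x) = x^2 + 2x + 650

From α + 1 = √(-649), squaring gives (α + 1)^2 = -649, i.e. α^2 + 2α + 1 = -649, so α^2 + 2α + 650 = 0. The discriminant of x^2 + 2x + 650 is (2)^2 - 4·(650) = 4 - 2600 = -2596, and 4·(-649) is not a perfect square in Q since -649 is squarefree and ≠ 1. Hence x^2 + 2x + 650 is irreducible over Q and is the minimal polynomial of α.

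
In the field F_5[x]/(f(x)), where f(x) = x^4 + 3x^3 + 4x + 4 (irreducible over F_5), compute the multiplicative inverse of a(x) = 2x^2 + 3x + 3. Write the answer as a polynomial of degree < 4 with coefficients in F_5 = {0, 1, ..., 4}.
a(x)^(-1) ≡ x^3 + 4x + 3 (mod f(x))

Since f is irreducible over F_5, F_5[x]/(f) is a field and a(x) ≠ 0 has an inverse. Apply the extended Euclidean algorithm to f(x) and a(x) in F_5[x]: f(x) = (3x^2 + 2x)·a(x) + (3x + 4);  a(x) = (4x + 4)·(3x + 4) + (2). The last nonzero remainder is the constant 2 = gcd(f, a) in F_5. Back-substituting through the division chain expresses 2 = s(x)·a(x) + t(x)·f(x) with s(x) ≡ 2x^3 + 3x + 1 (mod f), so (2x^3 + 3x + 1)·a(x) ≡ 2 (mod f). Multiplying by 2^(-1) ≡ 3 in F_5 gives a(x)^(-1) ≡ 3·(2x^3 + 3x + 1) ≡ x^3 + 4x + 3 (mod f). Check: (2x^2 + 3x + 3)·(x^3 + 4x + 3) = 2x^5 + 3x^4 + x^3 + 3x^2 + x + 4 ≡ 1 (mod x^4 + 3x^3 + 4x + 4).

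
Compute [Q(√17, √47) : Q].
[Q(√17, √47) : Q] = 4

[Q(√17):Q] = 2 (min poly x^2 - 17, irreducible since 17 is squarefree > 1). For the top step, suppose √47 ∈ Q(√17), say √47 = c + d√17 with c, d ∈ Q. Squaring: 47 = c^2 + 17d^2 + 2cd√17. Since √17 ∉ Q this forces 2cd = 0. If d = 0 then √47 = c ∈ Q, contradicting 47 squarefree > 1. If c = 0 then 47 = 17d^2, so 17·47 = (17d)^2 is a perfect square in Q — but 17·47 = 799 is not a perfect square (since 17 and 47 are distinct squarefree integers). Contradiction. Hence √47 ∉ Q(√17), so x^2 - 47 stays irreducible over Q(√17) and [Q(√17, √47) : Q(√17)] = 2. By the tower law, [Q(√17, √47) : Q] = 2 · 2 = 4.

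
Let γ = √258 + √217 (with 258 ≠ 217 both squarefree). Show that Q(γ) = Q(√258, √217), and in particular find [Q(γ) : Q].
[Q(γ) : Q] = 4 (equivalently, Q(γ) = Q(√258, √217))

Obviously Q(γ) ⊆ Q(√258, √217), and [Q(√258, √217):Q] = 4 (since 258, 217 are distinct squarefree integers > 1 with 55986 not a perfect square). To show equality we compute the minimal polynomial of γ. From γ = √258 + √217: γ^2 = 258 + 2√(55986) + 217 = 475 + 2√(55986), so γ^2 - 475 = 2√(55986); squaring, (γ^2 - 475)^2 = 4·55986, i.e. γ^4 - 950γ^2 + 225625 - 223944 = 0, i.e. γ^4 - 950γ^2 + 1681 = 0. So γ is a root of x^4 - 950x^2 + 1681. This polynomial is irreducible over Q: it has no rational root (each ±√258 ± √217 is irrational), and any factorization into two quadratics over Q would force √(55986) ∈ Q (pairing opposite roots) or √258, √217 ∈ Q (other pairings), all impossible. Hence [Q(γ):Q] = 4 = [Q(√258, √217):Q], so Q(γ) = Q(√258, √217).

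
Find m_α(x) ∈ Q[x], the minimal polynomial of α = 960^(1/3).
m_α(x) = x^3 - 960

α satisfies α^3 = 960, so x^3 - 960 annihilates α. By the rational root test, a rational root p/q (in lowest terms) of x^3 - 960 would satisfy p^3 = 960 q^3, forcing q = 1 and p^3 = 960; but 960 is not a perfect cube, contradiction. A monic cubic over Q with no rational root is irreducible (any nontrivial factorization would include a linear factor). Hence x^3 - 960 is the minimal polynomial of α, and in particular [Q(α):Q] = 3.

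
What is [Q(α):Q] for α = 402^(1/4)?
[Q(α):Q] = 4

α is a root of x^4 - 402. By Eisenstein's criterion at the prime p = 2 (which divides the constant term 402 but p^2 = 4 does not, since 402 is squarefree), x^4 - 402 is irreducible over Q. Hence [Q(α):Q] = 4.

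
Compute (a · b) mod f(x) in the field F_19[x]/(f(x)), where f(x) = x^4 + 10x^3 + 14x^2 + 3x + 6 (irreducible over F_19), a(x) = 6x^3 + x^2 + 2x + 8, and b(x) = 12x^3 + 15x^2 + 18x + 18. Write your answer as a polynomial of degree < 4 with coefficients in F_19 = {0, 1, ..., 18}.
a · b ≡ 15x^3 + 14x^2 + 15x + 17 (mod f(x))

Multiply in F_19[x]: a(x)·b(x) = (6x^3 + x^2 + 2x + 8)·(12x^3 + 15x^2 + 18x + 18) = 15x^6 + 7x^5 + 14x^4 + 5x^3 + 3x^2 + 9x + 11. This has degree ≥ 4, so divide by f(x) over F_19: 15x^6 + 7x^5 + 14x^4 + 5x^3 + 3x^2 + 9x + 11 = (15x^2 + 9x + 18)·(x^4 + 10x^3 + 14x^2 + 3x + 6) + (15x^3 + 14x^2 + 15x + 17). Hence a·b ≡ 15x^3 + 14x^2 + 15x + 17 (mod f). (F_19[x]/(f) is a field with 19^4 = 130321 elements since f is irreducible of degree 4.)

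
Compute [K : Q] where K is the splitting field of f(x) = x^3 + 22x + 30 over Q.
[K : Q] = 6

By the rational root test, any rational root of the monic integer polynomial f(x) = x^3 + 22x + 30 must be an integer dividing the constant term 30, i.e. one of ±{1, 2, 3, 5, 6, 10, 15, 30}. Evaluating: f(1) = 53, f(-1) = 7, f(2) = 82, f(-2) = -22, f(3) = 123, f(-3) = -63, f(5) = 265, f(-5) = -205, f(6) = 378, f(-6) = -318, f(10) = 1250, f(-10) = -1190, f(15) = 3735, f(-15) = -3675, f(30) = 27690, f(-30) = -27630; none is 0, so f has no rational root and is therefore irreducible over Q (a cubic with no linear factor over a field is irreducible). For an irreducible cubic, the Galois group is A_3 or S_3 according as the discriminant disc(f) = -4a^3 - 27b^2 = -4·(22)^3 - 27·(30)^2 = -66892 is or is not a square in Q. Here disc(f) = -66892 is not a perfect square in Q, so the Galois group of f over Q is not contained in A_3 and must be all of S_3. The splitting field has degree |S_3| = 6 over Q, so [K : Q] = 6.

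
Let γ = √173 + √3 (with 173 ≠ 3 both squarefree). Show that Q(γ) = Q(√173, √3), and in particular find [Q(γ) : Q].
[Q(γ) : Q] = 4 (equivalently, Q(γ) = Q(√173, √3))

Obviously Q(γ) ⊆ Q(√173, √3), and [Q(√173, √3):Q] = 4 (since 173, 3 are distinct squarefree integers > 1 with 519 not a perfect square). To show equality we compute the minimal polynomial of γ. From γ = √173 + √3: γ^2 = 173 + 2√(519) + 3 = 176 + 2√(519), so γ^2 - 176 = 2√(519); squaring, (γ^2 - 176)^2 = 4·519, i.e. γ^4 - 352γ^2 + 30976 - 2076 = 0, i.e. γ^4 - 352γ^2 + 28900 = 0. So γ is a root of x^4 - 352x^2 + 28900. This polynomial is irreducible over Q: it has no rational root (each ±√173 ± √3 is irrational), and any factorization into two quadratics over Q would force √(519) ∈ Q (pairing opposite roots) or √173, √3 ∈ Q (other pairings), all impossible. Hence [Q(γ):Q] = 4 = [Q(√173, √3):Q], so Q(γ) = Q(√173, √3).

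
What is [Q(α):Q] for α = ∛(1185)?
[Q(α):Q] = 3

The minimal polynomial of α is x^3 - 1185, irreducible over Q since 1185 is not a perfect cube (so x^3 - 1185 has no rational root). Hence [Q(α):Q] = deg(m_α) = 3.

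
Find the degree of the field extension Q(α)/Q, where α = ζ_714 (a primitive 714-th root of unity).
[Q(α):Q] = 192

The minimal polynomial of ζ_714 over Q is the 714-th cyclotomic polynomial Φ_714(x), which is irreducible over Q and has degree φ(714) = 192. Hence [Q(α):Q] = φ(714) = 192.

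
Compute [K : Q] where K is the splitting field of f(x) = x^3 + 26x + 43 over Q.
[K : Q] = 6

By the rational root test, any rational root of the monic integer polynomial f(x) = x^3 + 26x + 43 must be an integer dividing the constant term 43, i.e. one of ±{1, 43}. Evaluating: f(1) = 70, f(-1) = 16, f(43) = 80668, f(-43) = -80582; none is 0, so f has no rational root and is therefore irreducible over Q (a cubic with no linear factor over a field is irreducible). For an irreducible cubic, the Galois group is A_3 or S_3 according as the discriminant disc(f) = -4a^3 - 27b^2 = -4·(26)^3 - 27·(43)^2 = -120227 is or is not a square in Q. Here disc(f) = -120227 is not a perfect square in Q, so the Galois group of f over Q is not contained in A_3 and must be all of S_3. The splitting field has degree |S_3| = 6 over Q, so [K : Q] = 6.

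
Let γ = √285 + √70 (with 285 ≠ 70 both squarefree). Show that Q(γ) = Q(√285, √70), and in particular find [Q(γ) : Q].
[Q(γ) : Q] = 4 (equivalently, Q(γ) = Q(√285, √70))

Obviously Q(γ) ⊆ Q(√285, √70), and [Q(√285, √70):Q] = 4 (since 285, 70 are distinct squarefree integers > 1 with 19950 not a perfect square). To show equality we compute the minimal polynomial of γ. From γ = √285 + √70: γ^2 = 285 + 2√(19950) + 70 = 355 + 2√(19950), so γ^2 - 355 = 2√(19950); squaring, (γ^2 - 355)^2 = 4·19950, i.e. γ^4 - 710γ^2 + 126025 - 79800 = 0, i.e. γ^4 - 710γ^2 + 46225 = 0. So γ is a root of x^4 - 710x^2 + 46225. This polynomial is irreducible over Q: it has no rational root (each ±√285 ± √70 is irrational), and any factorization into two quadratics over Q would force √(19950) ∈ Q (pairing opposite roots) or √285, √70 ∈ Q (other pairings), all impossible. Hence [Q(γ):Q] = 4 = [Q(√285, √70):Q], so Q(γ) = Q(√285, √70).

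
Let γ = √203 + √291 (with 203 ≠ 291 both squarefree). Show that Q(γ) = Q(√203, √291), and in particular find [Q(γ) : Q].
[Q(γ) : Q] = 4 (equivalently, Q(γ) = Q(√203, √291))

Obviously Q(γ) ⊆ Q(√203, √291), and [Q(√203, √291):Q] = 4 (since 203, 291 are distinct squarefree integers > 1 with 59073 not a perfect square). To show equality we compute the minimal polynomial of γ. From γ = √203 + √291: γ^2 = 203 + 2√(59073) + 291 = 494 + 2√(59073), so γ^2 - 494 = 2√(59073); squaring, (γ^2 - 494)^2 = 4·59073, i.e. γ^4 - 988γ^2 + 244036 - 236292 = 0, i.e. γ^4 - 988γ^2 + 7744 = 0. So γ is a root of x^4 - 988x^2 + 7744. This polynomial is irreducible over Q: it has no rational root (each ±√203 ± √291 is irrational), and any factorization into two quadratics over Q would force √(59073) ∈ Q (pairing opposite roots) or √203, √291 ∈ Q (other pairings), all impossible. Hence [Q(γ):Q] = 4 = [Q(√203, √291):Q], so Q(γ) = Q(√203, √291).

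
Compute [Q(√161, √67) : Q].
[Q(√161, √67) : Q] = 4

[Q(√161):Q] = 2 (min poly x^2 - 161, irreducible since 161 is squarefree > 1). For the top step, suppose √67 ∈ Q(√161), say √67 = c + d√161 with c, d ∈ Q. Squaring: 67 = c^2 + 161d^2 + 2cd√161. Since √161 ∉ Q this forces 2cd = 0. If d = 0 then √67 = c ∈ Q, contradicting 67 squarefree > 1. If c = 0 then 67 = 161d^2, so 161·67 = (161d)^2 is a perfect square in Q — but 161·67 = 10787 is not a perfect square (since 161 and 67 are distinct squarefree integers). Contradiction. Hence √67 ∉ Q(√161), so x^2 - 67 stays irreducible over Q(√161) and [Q(√161, √67) : Q(√161)] = 2. By the tower law, [Q(√161, √67) : Q] = 2 · 2 = 4.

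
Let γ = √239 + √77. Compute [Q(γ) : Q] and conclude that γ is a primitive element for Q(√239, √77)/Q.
[Q(γ) : Q] = 4 (equivalently, Q(γ) = Q(√239, √77))

Obviously Q(γ) ⊆ Q(√239, √77), and [Q(√239, √77):Q] = 4 (since 239, 77 are distinct squarefree integers > 1 with 18403 not a perfect square). To show equality we compute the minimal polynomial of γ. From γ = √239 + √77: γ^2 = 239 + 2√(18403) + 77 = 316 + 2√(18403), so γ^2 - 316 = 2√(18403); squaring, (γ^2 - 316)^2 = 4·18403, i.e. γ^4 - 632γ^2 + 99856 - 73612 = 0, i.e. γ^4 - 632γ^2 + 26244 = 0. So γ is a root of x^4 - 632x^2 + 26244. This polynomial is irreducible over Q: it has no rational root (each ±√239 ± √77 is irrational), and any factorization into two quadratics over Q would force √(18403) ∈ Q (pairing opposite roots) or √239, √77 ∈ Q (other pairings), all impossible. Hence [Q(γ):Q] = 4 = [Q(√239, √77):Q], so Q(γ) = Q(√239, √77).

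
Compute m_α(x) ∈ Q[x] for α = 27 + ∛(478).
m_α(x) = x^3 - 81x^2 + 2187x - 20161

Set β = α - 27 = ∛(478), so β^3 = 478. Then (α - 27)^3 - 478 = 0, i.e. α is a root of g(x) = (x - 27)^3 - 478 = x^3 - 81x^2 + 2187x - 20161. Since g(x) = h(x - 27) where h(x) = x^3 - 478, and h is irreducible over Q (because 478 is not a perfect cube, so h has no rational root, and a monic cubic with no rational root is irreducible), g is also irreducible (irreducibility is preserved under the substitution x → x - 27). Hence m_α(x) = x^3 - 81x^2 + 2187x - 20161.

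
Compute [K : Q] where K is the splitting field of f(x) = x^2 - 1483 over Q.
[K : Q] = 2

f(x) = x^2 - 1483 factors as (x - √1483)(x + √1483). The splitting field is K = Q(√1483). Since 1483 is squarefree and > 1, it is not a perfect square, so x^2 - 1483 is irreducible over Q and [Q(√1483) : Q] = 2. Hence [K : Q] = 2.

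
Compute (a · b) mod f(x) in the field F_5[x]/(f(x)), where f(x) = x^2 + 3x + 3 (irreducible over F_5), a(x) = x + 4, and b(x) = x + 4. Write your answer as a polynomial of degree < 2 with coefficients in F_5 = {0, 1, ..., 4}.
a · b ≡ 3 (mod f(x))

Multiply in F_5[x]: a(x)·b(x) = (x + 4)·(x + 4) = x^2 + 3x + 1. This has degree ≥ 2, so divide by f(x) over F_5: x^2 + 3x + 1 = (1)·(x^2 + 3x + 3) + (3). Hence a·b ≡ 3 (mod f). (F_5[x]/(f) is a field with 5^2 = 25 elements since f is irreducible of degree 2.)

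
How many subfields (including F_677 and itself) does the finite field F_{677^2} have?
F_{677^2} has 2 subfields

The subfields of F_{p^n} are exactly the fields F_{p^d} for d | n (each is the fixed field of the unique index-d subgroup of Gal(F_{p^n}/F_p) ≅ Z/nZ). The divisors of n = 2 are {1, 2}, giving 2 subfields: F_{677^1}, F_{677^2}.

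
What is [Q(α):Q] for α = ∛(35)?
[Q(α):Q] = 3

The minimal polynomial of α is x^3 - 35, irreducible over Q since 35 is not a perfect cube (so x^3 - 35 has no rational root). Hence [Q(α):Q] = deg(m_α) = 3.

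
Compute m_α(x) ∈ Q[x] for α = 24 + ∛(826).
m_α(x) = x^3 - 72x^2 + 1728x - 14650

Set β = α - 24 = ∛(826), so β^3 = 826. Then (α - 24)^3 - 826 = 0, i.e. α is a root of g(x) = (x - 24)^3 - 826 = x^3 - 72x^2 + 1728x - 14650. Since g(x) = h(x - 24) where h(x) = x^3 - 826, and h is irreducible over Q (because 826 is not a perfect cube, so h has no rational root, and a monic cubic with no rational root is irreducible), g is also irreducible (irreducibility is preserved under the substitution x → x - 24). Hence m_α(x) = x^3 - 72x^2 + 1728x - 14650.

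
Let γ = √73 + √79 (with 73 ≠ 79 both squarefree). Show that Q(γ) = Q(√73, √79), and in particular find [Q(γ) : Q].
[Q(γ) : Q] = 4 (equivalently, Q(γ) = Q(√73, √79))

Obviously Q(γ) ⊆ Q(√73, √79), and [Q(√73, √79):Q] = 4 (since 73, 79 are distinct squarefree integers > 1 with 5767 not a perfect square). To show equality we compute the minimal polynomial of γ. From γ = √73 + √79: γ^2 = 73 + 2√(5767) + 79 = 152 + 2√(5767), so γ^2 - 152 = 2√(5767); squaring, (γ^2 - 152)^2 = 4·5767, i.e. γ^4 - 304γ^2 + 23104 - 23068 = 0, i.e. γ^4 - 304γ^2 + 36 = 0. So γ is a root of x^4 - 304x^2 + 36. This polynomial is irreducible over Q: it has no rational root (each ±√73 ± √79 is irrational), and any factorization into two quadratics over Q would force √(5767) ∈ Q (pairing opposite roots) or √73, √79 ∈ Q (other pairings), all impossible. Hence [Q(γ):Q] = 4 = [Q(√73, √79):Q], so Q(γ) = Q(√73, √79).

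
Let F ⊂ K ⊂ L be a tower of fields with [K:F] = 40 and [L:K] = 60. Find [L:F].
[L:F] = 2400

The tower law says that for any tower of field extensions F ⊂ K ⊂ L with finite degrees, [L:F] = [L:K] · [K:F]. Here this gives [L:F] = 60 · 40 = 2400.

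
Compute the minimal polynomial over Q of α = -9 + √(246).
m_α(x) = x^2 + 18x - 165

From α + 9 = √(246), squaring gives (α + 9)^2 = 246, i.e. α^2 + 18α + 81 = 246, so α^2 + 18α - 165 = 0. The discriminant of x^2 + 18x - 165 is (18)^2 - 4·(-165) = 324 + 660 = 984, and 4·(246) is not a perfect square in Q since 246 is squarefree and ≠ 1. Hence x^2 + 18x - 165 is irreducible over Q and is the minimal polynomial of α.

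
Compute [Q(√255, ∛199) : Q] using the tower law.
[Q(√255, ∛199) : Q] = 6

Let L = Q(√255, ∛199). Since Q(√255) ⊂ L and [Q(√255):Q] = 2, the tower law gives 2 | [L:Q]. Likewise Q(∛199) ⊂ L with [Q(∛199):Q] = 3 (because 199 is not a perfect cube), so 3 | [L:Q]. As gcd(2,3) = 1, [L:Q] is divisible by 6. Conversely L is generated over Q by √255 and ∛199, so [L:Q] ≤ 2·3 = 6. Therefore [Q(√255, ∛199) : Q] = 6.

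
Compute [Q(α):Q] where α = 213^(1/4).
[Q(α):Q] = 4

α is a root of x^4 - 213. By Eisenstein's criterion at the prime p = 3 (which divides the constant term 213 but p^2 = 9 does not, since 213 is squarefree), x^4 - 213 is irreducible over Q. Hence [Q(α):Q] = 4.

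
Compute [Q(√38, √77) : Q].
[Q(√38, √77) : Q] = 4

[Q(√38):Q] = 2 (min poly x^2 - 38, irreducible since 38 is squarefree > 1). For the top step, suppose √77 ∈ Q(√38), say √77 = c + d√38 with c, d ∈ Q. Squaring: 77 = c^2 + 38d^2 + 2cd√38. Since √38 ∉ Q this forces 2cd = 0. If d = 0 then √77 = c ∈ Q, contradicting 77 squarefree > 1. If c = 0 then 77 = 38d^2, so 38·77 = (38d)^2 is a perfect square in Q — but 38·77 = 2926 is not a perfect square (since 38 and 77 are distinct squarefree integers). Contradiction. Hence √77 ∉ Q(√38), so x^2 - 77 stays irreducible over Q(√38) and [Q(√38, √77) : Q(√38)] = 2. By the tower law, [Q(√38, √77) : Q] = 2 · 2 = 4.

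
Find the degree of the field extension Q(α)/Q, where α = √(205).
[Q(α):Q] = 2

[Q(α):Q] equals the degree of the minimal polynomial of α. Here α^2 = 205 and x^2 - 205 is irreducible (d = 205 is squarefree, ≠ 1, hence not a square), so deg(m_α) = 2. Thus [Q(α):Q] = 2.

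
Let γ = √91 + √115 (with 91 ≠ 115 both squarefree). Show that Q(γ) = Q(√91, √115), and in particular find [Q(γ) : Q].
[Q(γ) : Q] = 4 (equivalently, Q(γ) = Q(√91, √115))

Obviously Q(γ) ⊆ Q(√91, √115), and [Q(√91, √115):Q] = 4 (since 91, 115 are distinct squarefree integers > 1 with 10465 not a perfect square). To show equality we compute the minimal polynomial of γ. From γ = √91 + √115: γ^2 = 91 + 2√(10465) + 115 = 206 + 2√(10465), so γ^2 - 206 = 2√(10465); squaring, (γ^2 - 206)^2 = 4·10465, i.e. γ^4 - 412γ^2 + 42436 - 41860 = 0, i.e. γ^4 - 412γ^2 + 576 = 0. So γ is a root of x^4 - 412x^2 + 576. This polynomial is irreducible over Q: it has no rational root (each ±√91 ± √115 is irrational), and any factorization into two quadratics over Q would force √(10465) ∈ Q (pairing opposite roots) or √91, √115 ∈ Q (other pairings), all impossible. Hence [Q(γ):Q] = 4 = [Q(√91, √115):Q], so Q(γ) = Q(√91, √115).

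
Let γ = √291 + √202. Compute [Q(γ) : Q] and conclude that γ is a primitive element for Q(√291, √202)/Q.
[Q(γ) : Q] = 4 (equivalently, Q(γ) = Q(√291, √202))

Obviously Q(γ) ⊆ Q(√291, √202), and [Q(√291, √202):Q] = 4 (since 291, 202 are distinct squarefree integers > 1 with 58782 not a perfect square). To show equality we compute the minimal polynomial of γ. From γ = √291 + √202: γ^2 = 291 + 2√(58782) + 202 = 493 + 2√(58782), so γ^2 - 493 = 2√(58782); squaring, (γ^2 - 493)^2 = 4·58782, i.e. γ^4 - 986γ^2 + 243049 - 235128 = 0, i.e. γ^4 - 986γ^2 + 7921 = 0. So γ is a root of x^4 - 986x^2 + 7921. This polynomial is irreducible over Q: it has no rational root (each ±√291 ± √202 is irrational), and any factorization into two quadratics over Q would force √(58782) ∈ Q (pairing opposite roots) or √291, √202 ∈ Q (other pairings), all impossible. Hence [Q(γ):Q] = 4 = [Q(√291, √202):Q], so Q(γ) = Q(√291, √202).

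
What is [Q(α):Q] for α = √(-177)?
[Q(α):Q] = 2

[Q(α):Q] equals the degree of the minimal polynomial of α. Here α^2 = -177 and x^2 + 177 is irreducible (d = -177 is squarefree, ≠ 1, hence not a square), so deg(m_α) = 2. Thus [Q(α):Q] = 2.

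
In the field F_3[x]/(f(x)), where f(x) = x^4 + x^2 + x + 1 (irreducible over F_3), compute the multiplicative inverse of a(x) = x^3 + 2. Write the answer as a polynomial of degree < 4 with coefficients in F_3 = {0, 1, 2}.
a(x)^(-1) ≡ x^2 + x + 1 (mod f(x))

Since f is irreducible over F_3, F_3[x]/(f) is a field and a(x) ≠ 0 has an inverse. Apply the extended Euclidean algorithm to f(x) and a(x) in F_3[x]: f(x) = (x)·a(x) + (x^2 + 2x + 1);  a(x) = (x + 1)·(x^2 + 2x + 1) + (1). The last nonzero remainder is the constant 1 = gcd(f, a) in F_3. Back-substituting through the division chain expresses 1 = s(x)·a(x) + t(x)·f(x) with s(x) ≡ x^2 + x + 1 (mod f), so a(x)^(-1) ≡ s(x) = x^2 + x + 1 (mod f). Check: (x^3 + 2)·(x^2 + x + 1) = x^5 + x^4 + x^3 + 2x^2 + 2x + 2 ≡ 1 (mod x^4 + x^2 + x + 1).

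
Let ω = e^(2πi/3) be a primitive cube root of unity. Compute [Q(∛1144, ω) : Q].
[Q(∛1144, ω) : Q] = 6

[Q(∛1144):Q] = 3 (min poly x^3 - 1144, irreducible since 1144 is not a perfect cube). [Q(ω):Q] = 2 (min poly x^2 + x + 1). Since Q(∛1144) ⊂ R and ω ∉ R, we have ω ∉ Q(∛1144), so x^2 + x + 1 remains irreducible over Q(∛1144) and [Q(∛1144, ω) : Q(∛1144)] = 2. By the tower law, [Q(∛1144, ω) : Q] = 3 · 2 = 6. (In fact Q(∛1144, ω) is the splitting field of x^3 - 1144 over Q.)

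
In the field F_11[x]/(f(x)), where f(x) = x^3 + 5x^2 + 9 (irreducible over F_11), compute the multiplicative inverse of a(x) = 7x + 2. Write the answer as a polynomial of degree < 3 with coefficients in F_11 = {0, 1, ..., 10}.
a(x)^(-1) ≡ 4x^2 (mod f(x))

Since f is irreducible over F_11, F_11[x]/(f) is a field and a(x) ≠ 0 has an inverse. Apply the extended Euclidean algorithm to f(x) and a(x) in F_11[x]: f(x) = (8x^2)·a(x) + (9). The last nonzero remainder is the constant 9 = gcd(f, a) in F_11. Back-substituting through the division chain expresses 9 = s(x)·a(x) + t(x)·f(x) with s(x) ≡ 3x^2 (mod f), so (3x^2)·a(x) ≡ 9 (mod f). Multiplying by 9^(-1) ≡ 5 in F_11 gives a(x)^(-1) ≡ 5·(3x^2) ≡ 4x^2 (mod f). Check: (7x + 2)·(4x^2) = 6x^3 + 8x^2 ≡ 1 (mod x^3 + 5x^2 + 9).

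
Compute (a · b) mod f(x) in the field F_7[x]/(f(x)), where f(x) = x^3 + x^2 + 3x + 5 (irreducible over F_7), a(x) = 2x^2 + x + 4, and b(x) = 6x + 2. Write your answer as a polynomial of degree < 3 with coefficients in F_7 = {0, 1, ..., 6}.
a · b ≡ 5x^2 + 4x + 4 (mod f(x))

Multiply in F_7[x]: a(x)·b(x) = (2x^2 + x + 4)·(6x + 2) = 5x^3 + 3x^2 + 5x + 1. This has degree ≥ 3, so divide by f(x) over F_7: 5x^3 + 3x^2 + 5x + 1 = (5)·(x^3 + x^2 + 3x + 5) + (5x^2 + 4x + 4). Hence a·b ≡ 5x^2 + 4x + 4 (mod f). (F_7[x]/(f) is a field with 7^3 = 343 elements since f is irreducible of degree 3.)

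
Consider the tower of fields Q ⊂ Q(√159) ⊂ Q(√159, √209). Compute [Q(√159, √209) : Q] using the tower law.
[Q(√159, √209) : Q] = 4

[Q(√159):Q] = 2 (min poly x^2 - 159, irreducible since 159 is squarefree > 1). For the top step, suppose √209 ∈ Q(√159), say √209 = c + d√159 with c, d ∈ Q. Squaring: 209 = c^2 + 159d^2 + 2cd√159. Since √159 ∉ Q this forces 2cd = 0. If d = 0 then √209 = c ∈ Q, contradicting 209 squarefree > 1. If c = 0 then 209 = 159d^2, so 159·209 = (159d)^2 is a perfect square in Q — but 159·209 = 33231 is not a perfect square (since 159 and 209 are distinct squarefree integers). Contradiction. Hence √209 ∉ Q(√159), so x^2 - 209 stays irreducible over Q(√159) and [Q(√159, √209) : Q(√159)] = 2. By the tower law, [Q(√159, √209) : Q] = 2 · 2 = 4.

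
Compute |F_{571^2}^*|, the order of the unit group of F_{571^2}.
|F_{571^2}^*| = 326040

F_{571^2} has 571^2 = 326041 elements; its multiplicative group consists of all nonzero elements, so |F_{571^2}^*| = 326041 - 1 = 326040. (It is cyclic since any finite subgroup of the multiplicative group of a field is cyclic.)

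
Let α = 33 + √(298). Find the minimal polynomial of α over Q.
m_α(x) = x^2 - 66x + 791

From α - 33 = √(298), squaring gives (α - 33)^2 = 298, i.e. α^2 - 66α + 1089 = 298, so α^2 - 66α + 791 = 0. The discriminant of x^2 - 66x + 791 is (-66)^2 - 4·(791) = 4356 - 3164 = 1192, and 4·(298) is not a perfect square in Q since 298 is squarefree and ≠ 1. Hence x^2 - 66x + 791 is irreducible over Q and is the minimal polynomial of α.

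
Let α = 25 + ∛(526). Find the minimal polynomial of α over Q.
m_α(x) = x^3 - 75x^2 + 1875x - 16151

Set β = α - 25 = ∛(526), so β^3 = 526. Then (α - 25)^3 - 526 = 0, i.e. α is a root of g(x) = (x - 25)^3 - 526 = x^3 - 75x^2 + 1875x - 16151. Since g(x) = h(x - 25) where h(x) = x^3 - 526, and h is irreducible over Q (because 526 is not a perfect cube, so h has no rational root, and a monic cubic with no rational root is irreducible), g is also irreducible (irreducibility is preserved under the substitution x → x - 25). Hence m_α(x) = x^3 - 75x^2 + 1875x - 16151.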